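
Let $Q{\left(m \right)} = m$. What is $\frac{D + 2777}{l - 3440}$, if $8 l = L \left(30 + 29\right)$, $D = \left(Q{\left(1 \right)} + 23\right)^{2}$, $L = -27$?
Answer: $- \frac{3832}{4159} \approx -0.92138$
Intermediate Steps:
$D = 576$ ($D = \left(1 + 23\right)^{2} = 24^{2} = 576$)
$l = - \frac{1593}{8}$ ($l = \frac{\left(-27\right) \left(30 + 29\right)}{8} = \frac{\left(-27\right) 59}{8} = \frac{1}{8} \left(-1593\right) = - \frac{1593}{8} \approx -199.13$)
$\frac{D + 2777}{l - 3440} = \frac{576 + 2777}{- \frac{1593}{8} - 3440} = \frac{3353}{- \frac{29113}{8}} = 3353 \left(- \frac{8}{29113}\right) = - \frac{3832}{4159}$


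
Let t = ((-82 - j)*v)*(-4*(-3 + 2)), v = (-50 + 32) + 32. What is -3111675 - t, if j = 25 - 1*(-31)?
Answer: -3103947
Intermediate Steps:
j = 56 (j = 25 + 31 = 56)
v = 14 (v = -18 + 32 = 14)
t = -7728 (t = ((-82 - 1*56)*14)*(-4*(-3 + 2)) = ((-82 - 56)*14)*(-4*(-1)) = -138*14*4 = -1932*4 = -7728)
-3111675 - t = -3111675 - 1*(-7728) = -3111675 + 7728 = -3103947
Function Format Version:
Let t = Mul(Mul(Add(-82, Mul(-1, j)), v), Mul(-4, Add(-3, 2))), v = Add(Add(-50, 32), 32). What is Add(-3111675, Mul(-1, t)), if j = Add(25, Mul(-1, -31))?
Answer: -3103947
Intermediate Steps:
j = 56 (j = Add(25, 31) = 56)
v = 14 (v = Add(-18, 32) = 14)
t = -7728 (t = Mul(Mul(Add(-82, Mul(-1, 56)), 14), Mul(-4, Add(-3, 2))) = Mul(Mul(Add(-82, -56), 14), Mul(-4, -1)) = Mul(Mul(-138, 14), 4) = Mul(-1932, 4) = -7728)
Add(-3111675, Mul(-1, t)) = Add(-3111675, Mul(-1, -7728)) = Add(-3111675, 7728) = -3103947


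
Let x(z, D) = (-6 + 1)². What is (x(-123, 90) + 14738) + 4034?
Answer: 18797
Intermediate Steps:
x(z, D) = 25 (x(z, D) = (-5)² = 25)
(x(-123, 90) + 14738) + 4034 = (25 + 14738) + 4034 = 14763 + 4034 = 18797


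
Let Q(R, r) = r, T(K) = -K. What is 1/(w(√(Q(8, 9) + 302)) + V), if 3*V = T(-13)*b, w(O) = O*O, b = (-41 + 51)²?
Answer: 3/2233 ≈ 0.0013435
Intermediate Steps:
b = 100 (b = 10² = 100)
w(O) = O²
V = 1300/3 (V = (-1*(-13)*100)/3 = (13*100)/3 = (⅓)*1300 = 1300/3 ≈ 433.33)
1/(w(√(Q(8, 9) + 302)) + V) = 1/((√(9 + 302))² + 1300/3) = 1/((√311)² + 1300/3) = 1/(311 + 1300/3) = 1/(2233/3) = 3/2233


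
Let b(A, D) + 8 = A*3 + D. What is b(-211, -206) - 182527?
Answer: -183374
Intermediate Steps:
b(A, D) = -8 + D + 3*A (b(A, D) = -8 + (A*3 + D) = -8 + (3*A + D) = -8 + (D + 3*A) = -8 + D + 3*A)
b(-211, -206) - 182527 = (-8 - 206 + 3*(-211)) - 182527 = (-8 - 206 - 633) - 182527 = -847 - 182527 = -183374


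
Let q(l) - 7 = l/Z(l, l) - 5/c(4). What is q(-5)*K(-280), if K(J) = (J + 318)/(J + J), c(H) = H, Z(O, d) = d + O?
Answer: -95/224 ≈ -0.42411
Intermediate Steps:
Z(O, d) = O + d
K(J) = (318 + J)/(2*J) (K(J) = (318 + J)/((2*J)) = (318 + J)*(1/(2*J)) = (318 + J)/(2*J))
q(l) = 25/4 (q(l) = 7 + (l/(l + l) - 5/4) = 7 + (l/((2*l)) - 5*¼) = 7 + (l*(1/(2*l)) - 5/4) = 7 + (½ - 5/4) = 7 - ¾ = 25/4)
q(-5)*K(-280) = 25*((½)*(318 - 280)/(-280))/4 = 25*((½)*(-1/280)*38)/4 = (25/4)*(-19/280) = -95/224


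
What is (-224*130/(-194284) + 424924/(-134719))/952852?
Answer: -4914557321/1558731650646937 ≈ -3.1529e-6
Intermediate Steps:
(-224*130/(-194284) + 424924/(-134719))/952852 = (-29120*(-1/194284) + 424924*(-1/134719))*(1/952852) = (7280/48571 - 424924/134719)*(1/952852) = -19658229284/6543436549*1/952852 = -4914557321/1558731650646937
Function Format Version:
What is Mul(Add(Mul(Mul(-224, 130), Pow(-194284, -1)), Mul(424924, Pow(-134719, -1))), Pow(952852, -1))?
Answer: Rational(-4914557321, 1558731650646937) ≈ -3.1529e-6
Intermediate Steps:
Mul(Add(Mul(Mul(-224, 130), Pow(-194284, -1)), Mul(424924, Pow(-134719, -1))), Pow(952852, -1)) = Mul(Add(Mul(-29120, Rational(-1, 194284)), Mul(424924, Rational(-1, 134719))), Rational(1, 952852)) = Mul(Add(Rational(7280, 48571), Rational(-424924, 134719)), Rational(1, 952852)) = Mul(Rational(-19658229284, 6543436549), Rational(1, 952852)) = Rational(-4914557321, 1558731650646937)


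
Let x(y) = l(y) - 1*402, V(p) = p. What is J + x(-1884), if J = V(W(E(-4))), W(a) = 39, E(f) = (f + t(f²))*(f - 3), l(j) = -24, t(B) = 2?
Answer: -387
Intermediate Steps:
E(f) = (-3 + f)*(2 + f) (E(f) = (f + 2)*(f - 3) = (2 + f)*(-3 + f) = (-3 + f)*(2 + f))
x(y) = -426 (x(y) = -24 - 1*402 = -24 - 402 = -426)
J = 39
J + x(-1884) = 39 - 426 = -387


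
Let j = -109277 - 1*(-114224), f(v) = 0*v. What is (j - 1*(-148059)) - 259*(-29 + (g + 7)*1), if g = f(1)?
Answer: 158704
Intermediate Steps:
f(v) = 0
g = 0
j = 4947 (j = -109277 + 114224 = 4947)
(j - 1*(-148059)) - 259*(-29 + (g + 7)*1) = (4947 - 1*(-148059)) - 259*(-29 + (0 + 7)*1) = (4947 + 148059) - 259*(-29 + 7*1) = 153006 - 259*(-29 + 7) = 153006 - 259*(-22) = 153006 - 1*(-5698) = 153006 + 5698 = 158704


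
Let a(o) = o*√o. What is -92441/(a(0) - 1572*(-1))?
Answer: -92441/1572 ≈ -58.805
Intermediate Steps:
a(o) = o^(3/2)
-92441/(a(0) - 1572*(-1)) = -92441/(0^(3/2) - 1572*(-1)) = -92441/(0 - 131*(-12)) = -92441/(0 + 1572) = -92441/1572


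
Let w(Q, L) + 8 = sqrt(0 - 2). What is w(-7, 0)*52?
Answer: -416 + 52*I*sqrt(2) ≈ -416.0 + 73.539*I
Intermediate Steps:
w(Q, L) = -8 + I*sqrt(2) (w(Q, L) = -8 + sqrt(0 - 2) = -8 + sqrt(-2) = -8 + I*sqrt(2))
w(-7, 0)*52 = (-8 + I*sqrt(2))*52 = -416 + 52*I*sqrt(2)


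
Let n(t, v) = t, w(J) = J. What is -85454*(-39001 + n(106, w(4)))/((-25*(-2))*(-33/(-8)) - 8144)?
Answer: -13294933320/31751 ≈ -4.1873e+5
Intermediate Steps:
-85454*(-39001 + n(106, w(4)))/((-25*(-2))*(-33/(-8)) - 8144) = -85454*(-39001 + 106)/((-25*(-2))*(-33/(-8)) - 8144) = -85454*(-38895/(50*(-33*(-1/8)) - 8144)) = -85454*(-38895/(50*(33/8) - 8144)) = -85454*(-38895/(825/4 - 8144)) = -85454/((-31751/4*(-1/38895))) = -85454/31751/155580 = -85454*155580/31751 = -13294933320/31751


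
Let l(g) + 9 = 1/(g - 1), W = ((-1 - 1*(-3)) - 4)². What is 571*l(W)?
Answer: -14846/3 ≈ -4948.7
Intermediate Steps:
W = 4 (W = ((-1 + 3) - 4)² = (2 - 4)² = (-2)² = 4)
l(g) = -9 + 1/(-1 + g) (l(g) = -9 + 1/(g - 1) = -9 + 1/(-1 + g))
571*l(W) = 571*((10 - 9*4)/(-1 + 4)) = 571*((10 - 36)/3) = 571*((⅓)*(-26)) = 571*(-26/3) = -14846/3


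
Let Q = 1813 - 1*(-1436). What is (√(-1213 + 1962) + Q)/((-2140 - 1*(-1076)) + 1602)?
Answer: 3249/538 + √749/538 ≈ 6.0899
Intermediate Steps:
Q = 3249 (Q = 1813 + 1436 = 3249)
(√(-1213 + 1962) + Q)/((-2140 - 1*(-1076)) + 1602) = (√(-1213 + 1962) + 3249)/((-2140 - 1*(-1076)) + 1602) = (√749 + 3249)/((-2140 + 1076) + 1602) = (3249 + √749)/(-1064 + 1602) = (3249 + √749)/538 = (3249 + √749)*(1/538) = 3249/538 + √749/538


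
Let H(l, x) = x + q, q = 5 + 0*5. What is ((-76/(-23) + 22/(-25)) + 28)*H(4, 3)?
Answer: 139952/575 ≈ 243.39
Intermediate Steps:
q = 5 (q = 5 + 0 = 5)
H(l, x) = 5 + x (H(l, x) = x + 5 = 5 + x)
((-76/(-23) + 22/(-25)) + 28)*H(4, 3) = ((-76/(-23) + 22/(-25)) + 28)*(5 + 3) = ((-76*(-1/23) + 22*(-1/25)) + 28)*8 = ((76/23 - 22/25) + 28)*8 = (1394/575 + 28)*8 = (17494/575)*8 = 139952/575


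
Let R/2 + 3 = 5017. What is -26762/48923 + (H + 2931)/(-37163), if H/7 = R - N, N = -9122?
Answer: -1099439667/259732207 ≈ -4.2330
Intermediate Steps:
R = 10028 (R = -6 + 2*5017 = -6 + 10034 = 10028)
H = 134050 (H = 7*(10028 - 1*(-9122)) = 7*(10028 + 9122) = 7*19150 = 134050)
-26762/48923 + (H + 2931)/(-37163) = -26762/48923 + (134050 + 2931)/(-37163) = -26762*1/48923 + 136981*(-1/37163) = -26762/48923 - 136981/37163 = -1099439667/259732207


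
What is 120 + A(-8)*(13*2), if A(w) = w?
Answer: -88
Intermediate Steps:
120 + A(-8)*(13*2) = 120 - 104*2 = 120 - 8*26 = 120 - 208 = -88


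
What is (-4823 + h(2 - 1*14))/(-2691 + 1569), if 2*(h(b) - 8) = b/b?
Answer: 9629/2244 ≈ 4.2910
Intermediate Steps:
h(b) = 17/2 (h(b) = 8 + (b/b)/2 = 8 + (½)*1 = 8 + ½ = 17/2)
(-4823 + h(2 - 1*14))/(-2691 + 1569) = (-4823 + 17/2)/(-2691 + 1569) = -9629/2/(-1122) = -9629/2*(-1/1122) = 9629/2244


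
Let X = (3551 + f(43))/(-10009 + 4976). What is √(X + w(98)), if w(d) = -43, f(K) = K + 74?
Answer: I*√22606079/719 ≈ 6.6128*I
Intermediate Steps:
f(K) = 74 + K
X = -524/719 (X = (3551 + (74 + 43))/(-10009 + 4976) = (3551 + 117)/(-5033) = 3668*(-1/5033) = -524/719 ≈ -0.72879)
√(X + w(98)) = √(-524/719 - 43) = √(-31441/719) = I*√22606079/719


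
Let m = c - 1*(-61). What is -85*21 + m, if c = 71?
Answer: -1653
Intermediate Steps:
m = 132 (m = 71 - 1*(-61) = 71 + 61 = 132)
-85*21 + m = -85*21 + 132 = -1785 + 132 = -1653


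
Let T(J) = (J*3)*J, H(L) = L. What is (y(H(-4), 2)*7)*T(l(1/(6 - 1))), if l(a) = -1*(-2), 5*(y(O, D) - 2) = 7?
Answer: 1428/5 ≈ 285.60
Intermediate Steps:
y(O, D) = 17/5 (y(O, D) = 2 + (⅕)*7 = 2 + 7/5 = 17/5)
l(a) = 2
T(J) = 3*J² (T(J) = (3*J)*J = 3*J²)
(y(H(-4), 2)*7)*T(l(1/(6 - 1))) = ((17/5)*7)*(3*2²) = 119*(3*4)/5 = (119/5)*12 = 1428/5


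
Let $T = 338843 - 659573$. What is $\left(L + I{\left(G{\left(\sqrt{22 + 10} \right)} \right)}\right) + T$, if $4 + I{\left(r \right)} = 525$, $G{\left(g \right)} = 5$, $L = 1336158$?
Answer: $1015949$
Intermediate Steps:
$T = -320730$ ($T = 338843 - 659573 = -320730$)
$I{\left(r \right)} = 521$ ($I{\left(r \right)} = -4 + 525 = 521$)
$\left(L + I{\left(G{\left(\sqrt{22 + 10} \right)} \right)}\right) + T = \left(1336158 + 521\right) - 320730 = 1336679 - 320730 = 1015949$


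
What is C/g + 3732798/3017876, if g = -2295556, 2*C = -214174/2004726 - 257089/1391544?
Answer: 12372778746606782308901/10003088866695659266752 ≈ 1.2369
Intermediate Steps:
C = -19367274935/132841163664 (C = (-214174/2004726 - 257089/1391544)/2 = (-214174*1/2004726 - 257089*1/1391544)/2 = (-107087/1002363 - 36727/198792)/2 = (½)*(-19367274935/66420581832) = -19367274935/132841163664 ≈ -0.14579)
C/g + 3732798/3017876 = -19367274935/132841163664/(-2295556) + 3732798/3017876 = -19367274935/132841163664*(-1/2295556) + 3732798*(1/3017876) = 19367274935/304944330295877184 + 1866399/1508938 = 12372778746606782308901/10003088866695659266752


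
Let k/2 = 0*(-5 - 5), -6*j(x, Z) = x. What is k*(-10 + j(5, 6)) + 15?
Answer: 15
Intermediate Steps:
j(x, Z) = -x/6
k = 0 (k = 2*(0*(-5 - 5)) = 2*(0*(-10)) = 2*0 = 0)
k*(-10 + j(5, 6)) + 15 = 0*(-10 - ⅙*5) + 15 = 0*(-10 - ⅚) + 15 = 0*(-65/6) + 15 = 0 + 15 = 15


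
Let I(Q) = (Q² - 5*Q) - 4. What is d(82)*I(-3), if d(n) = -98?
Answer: -1960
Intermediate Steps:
I(Q) = -4 + Q² - 5*Q
d(82)*I(-3) = -98*(-4 + (-3)² - 5*(-3)) = -98*(-4 + 9 + 15) = -98*20 = -1960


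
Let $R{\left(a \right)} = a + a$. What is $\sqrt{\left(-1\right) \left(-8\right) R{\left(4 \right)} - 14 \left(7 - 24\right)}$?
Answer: $\sqrt{302} \approx 17.378$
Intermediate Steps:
$R{\left(a \right)} = 2 a$
$\sqrt{\left(-1\right) \left(-8\right) R{\left(4 \right)} - 14 \left(7 - 24\right)} = \sqrt{\left(-1\right) \left(-8\right) 2 \cdot 4 - 14 \left(7 - 24\right)} = \sqrt{8 \cdot 8 - -238} = \sqrt{64 + 238} = \sqrt{302}$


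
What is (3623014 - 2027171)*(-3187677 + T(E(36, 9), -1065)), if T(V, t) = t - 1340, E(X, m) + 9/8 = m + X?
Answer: -5090870029126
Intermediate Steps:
E(X, m) = -9/8 + X + m (E(X, m) = -9/8 + (m + X) = -9/8 + (X + m) = -9/8 + X + m)
T(V, t) = -1340 + t
(3623014 - 2027171)*(-3187677 + T(E(36, 9), -1065)) = (3623014 - 2027171)*(-3187677 + (-1340 - 1065)) = 1595843*(-3187677 - 2405) = 1595843*(-3190082) = -5090870029126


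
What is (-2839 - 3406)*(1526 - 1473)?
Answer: -330985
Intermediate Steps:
(-2839 - 3406)*(1526 - 1473) = -6245*53 = -330985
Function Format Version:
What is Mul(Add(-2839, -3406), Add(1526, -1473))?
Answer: -330985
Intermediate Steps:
Mul(Add(-2839, -3406), Add(1526, -1473)) = Mul(-6245, 53) = -330985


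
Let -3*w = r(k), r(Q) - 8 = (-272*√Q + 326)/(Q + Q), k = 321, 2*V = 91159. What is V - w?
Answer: 87791579/1926 - 136*√321/963 ≈ 45580.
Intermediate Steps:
V = 91159/2 (V = (½)*91159 = 91159/2 ≈ 45580.)
r(Q) = 8 + (326 - 272*√Q)/(2*Q) (r(Q) = 8 + (-272*√Q + 326)/(Q + Q) = 8 + (326 - 272*√Q)/((2*Q)) = 8 + (326 - 272*√Q)*(1/(2*Q)) = 8 + (326 - 272*√Q)/(2*Q))
w = -2731/963 + 136*√321/963 (w = -(8 - 136*√321/321 + 163/321)/3 = -(2731/321 - 136*√321/321)/3 = -2731/963 + 136*√321/963 ≈ -0.30567)
V - w = 91159/2 - (-2731/963 + 136*√321/963) = 91159/2 + (2731/963 - 136*√321/963) = 87791579/1926 - 136*√321/963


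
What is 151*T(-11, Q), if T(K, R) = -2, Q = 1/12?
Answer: -302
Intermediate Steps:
Q = 1/12 (Q = 1*(1/12) = 1/12 ≈ 0.083333)
151*T(-11, Q) = 151*(-2) = -302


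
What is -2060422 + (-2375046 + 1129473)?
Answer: -3305995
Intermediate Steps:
-2060422 + (-2375046 + 1129473) = -2060422 - 1245573 = -3305995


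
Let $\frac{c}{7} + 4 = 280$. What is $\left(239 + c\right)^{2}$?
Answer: $4713241$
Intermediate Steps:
$c = 1932$ ($c = -28 + 7 \cdot 280 = -28 + 1960 = 1932$)
$\left(239 + c\right)^{2} = \left(239 + 1932\right)^{2} = 2171^{2} = 4713241$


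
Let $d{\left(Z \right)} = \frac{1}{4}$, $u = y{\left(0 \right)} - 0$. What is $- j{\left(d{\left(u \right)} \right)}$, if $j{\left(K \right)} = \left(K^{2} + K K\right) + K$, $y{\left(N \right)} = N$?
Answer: $- \frac{3}{8} \approx -0.375$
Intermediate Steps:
$u = 0$ ($u = 0 - 0 = 0 + 0 = 0$)
$d{\left(Z \right)} = \frac{1}{4}$
$j{\left(K \right)} = K + 2 K^{2}$ ($j{\left(K \right)} = \left(K^{2} + K^{2}\right) + K = 2 K^{2} + K = K + 2 K^{2}$)
$- j{\left(d{\left(u \right)} \right)} = - \frac{1 + 2 \cdot \frac{1}{4}}{4} = - \frac{1 + \frac{1}{2}}{4} = - \frac{3}{4 \cdot 2} = \left(-1\right) \frac{3}{8} = - \frac{3}{8}$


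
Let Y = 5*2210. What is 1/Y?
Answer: 1/11050 ≈ 9.0498e-5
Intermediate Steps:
Y = 11050
1/Y = 1/11050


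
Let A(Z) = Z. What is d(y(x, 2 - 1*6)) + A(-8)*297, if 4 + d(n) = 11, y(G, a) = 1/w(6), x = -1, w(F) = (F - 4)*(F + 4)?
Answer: -2369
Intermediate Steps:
w(F) = (-4 + F)*(4 + F)
y(G, a) = 1/20 (y(G, a) = 1/(-16 + 6²) = 1/(-16 + 36) = 1/20)
d(n) = 7 (d(n) = -4 + 11 = 7)
d(y(x, 2 - 1*6)) + A(-8)*297 = 7 - 8*297 = 7 - 2376 = -2369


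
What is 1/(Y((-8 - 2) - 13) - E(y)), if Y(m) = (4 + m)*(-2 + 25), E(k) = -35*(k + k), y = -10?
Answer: -1/1137 ≈ -0.00087951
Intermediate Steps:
E(k) = -70*k
Y(m) = 92 + 23*m (Y(m) = (4 + m)*23 = 92 + 23*m)
1/(Y((-8 - 2) - 13) - E(y)) = 1/((92 + 23*((-8 - 2) - 13)) - (-70)*(-10)) = 1/((92 + 23*(-10 - 13)) - 1*700) = 1/((92 + 23*(-23)) - 700) = 1/((92 - 529) - 700) = 1/(-437 - 700) = 1/(-1137) = -1/1137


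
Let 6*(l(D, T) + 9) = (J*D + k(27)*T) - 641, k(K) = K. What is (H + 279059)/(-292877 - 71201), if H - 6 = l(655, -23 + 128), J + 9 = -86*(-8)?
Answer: -163175/168036 ≈ -0.97107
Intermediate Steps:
J = 679 (J = -9 - 86*(-8) = -9 + 688 = 679)
l(D, T) = -695/6 + 9*T/2 + 679*D/6 (l(D, T) = -9 + ((679*D + 27*T) - 641)/6 = -9 + ((27*T + 679*D) - 641)/6 = -9 + (-641 + 27*T + 679*D)/6 = -9 + (-641/6 + 9*T/2 + 679*D/6) = -695/6 + 9*T/2 + 679*D/6)
H = 446921/6 (H = 6 + (-695/6 + 9*(-23 + 128)/2 + (679/6)*655) = 6 + (-695/6 + (9/2)*105 + 444745/6) = 6 + (-695/6 + 945/2 + 444745/6) = 6 + 446885/6 = 446921/6 ≈ 74487.)
(H + 279059)/(-292877 - 71201) = (446921/6 + 279059)/(-292877 - 71201) = (2121275/6)/(-364078) = (2121275/6)*(-1/364078) = -163175/168036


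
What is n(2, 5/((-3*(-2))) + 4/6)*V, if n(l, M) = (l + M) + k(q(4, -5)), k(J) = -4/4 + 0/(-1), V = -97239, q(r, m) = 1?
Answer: -486195/2 ≈ -2.4310e+5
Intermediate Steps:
k(J) = -1 (k(J) = -4*¼ + 0*(-1) = -1 + 0 = -1)
n(l, M) = -1 + M + l (n(l, M) = (l + M) - 1 = (M + l) - 1 = -1 + M + l)
n(2, 5/((-3*(-2))) + 4/6)*V = (-1 + (5/((-3*(-2))) + 4/6) + 2)*(-97239) = (-1 + (5/6 + 4*(⅙)) + 2)*(-97239) = (-1 + (5*(⅙) + ⅔) + 2)*(-97239) = (-1 + (⅚ + ⅔) + 2)*(-97239) = (-1 + 3/2 + 2)*(-97239) = (5/2)*(-97239) = -486195/2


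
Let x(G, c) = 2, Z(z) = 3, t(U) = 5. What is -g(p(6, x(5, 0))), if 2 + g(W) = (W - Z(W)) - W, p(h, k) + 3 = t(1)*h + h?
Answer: 5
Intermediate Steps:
p(h, k) = -3 + 6*h (p(h, k) = -3 + (5*h + h) = -3 + 6*h)
g(W) = -5 (g(W) = -2 + ((W - 1*3) - W) = -2 + ((W - 3) - W) = -2 + ((-3 + W) - W) = -2 - 3 = -5)
-g(p(6, x(5, 0))) = -1*(-5) = 5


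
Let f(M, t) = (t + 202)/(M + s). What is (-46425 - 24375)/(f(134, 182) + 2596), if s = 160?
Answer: -867300/31817 ≈ -27.259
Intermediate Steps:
f(M, t) = (202 + t)/(160 + M) (f(M, t) = (t + 202)/(M + 160) = (202 + t)/(160 + M))
(-46425 - 24375)/(f(134, 182) + 2596) = (-46425 - 24375)/((202 + 182)/(160 + 134) + 2596) = -70800/(384/294 + 2596) = -70800/((1/294)*384 + 2596) = -70800/(64/49 + 2596) = -70800/127268/49 = -70800*49/127268 = -867300/31817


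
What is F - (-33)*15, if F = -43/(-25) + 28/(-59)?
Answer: 731962/1475 ≈ 496.25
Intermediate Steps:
F = 1837/1475 (F = -43*(-1/25) + 28*(-1/59) = 43/25 - 28/59 = 1837/1475 ≈ 1.2454)
F - (-33)*15 = 1837/1475 - (-33)*15 = 1837/1475 - 11*(-45) = 1837/1475 + 495 = 731962/1475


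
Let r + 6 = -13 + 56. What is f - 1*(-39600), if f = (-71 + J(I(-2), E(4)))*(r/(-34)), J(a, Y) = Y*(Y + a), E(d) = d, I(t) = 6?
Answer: 1347547/34 ≈ 39634.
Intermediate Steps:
r = 37 (r = -6 + (-13 + 56) = -6 + 43 = 37)
f = 1147/34 (f = (-71 + 4*(4 + 6))*(37/(-34)) = (-71 + 4*10)*(37*(-1/34)) = (-71 + 40)*(-37/34) = -31*(-37/34) = 1147/34 ≈ 33.735)
f - 1*(-39600) = 1147/34 - 1*(-39600) = 1147/34 + 39600 = 1347547/34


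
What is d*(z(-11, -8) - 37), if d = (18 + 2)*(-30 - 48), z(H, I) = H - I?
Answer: 62400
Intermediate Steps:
d = -1560 (d = 20*(-78) = -1560)
d*(z(-11, -8) - 37) = -1560*((-11 - 1*(-8)) - 37) = -1560*((-11 + 8) - 37) = -1560*(-3 - 37) = -1560*(-40) = 62400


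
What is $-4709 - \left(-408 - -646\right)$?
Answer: $-4947$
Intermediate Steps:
$-4709 - \left(-408 - -646\right) = -4709 - \left(-408 + 646\right) = -4709 - 238 = -4947$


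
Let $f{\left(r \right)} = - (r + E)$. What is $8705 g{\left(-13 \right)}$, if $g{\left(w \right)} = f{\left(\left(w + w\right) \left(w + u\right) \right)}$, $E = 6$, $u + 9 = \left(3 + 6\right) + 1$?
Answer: $-2768190$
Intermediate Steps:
$u = 1$ ($u = -9 + \left(\left(3 + 6\right) + 1\right) = -9 + \left(9 + 1\right) = -9 + 10 = 1$)
$f{\left(r \right)} = -6 - r$ ($f{\left(r \right)} = - (r + 6) = - (6 + r) = -6 - r$)
$g{\left(w \right)} = -6 - 2 w \left(1 + w\right)$ ($g{\left(w \right)} = -6 - \left(w + w\right) \left(w + 1\right) = -6 - 2 w \left(1 + w\right)$)
$8705 g{\left(-13 \right)} = 8705 \left(-6 - - 26 \left(1 - 13\right)\right) = 8705 \left(-6 - \left(-26\right) \left(-12\right)\right) = 8705 \left(-6 - 312\right) = 8705 \left(-318\right) = -2768190$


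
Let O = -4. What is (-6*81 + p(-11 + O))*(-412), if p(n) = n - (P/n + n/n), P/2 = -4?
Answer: 3105656/15 ≈ 2.0704e+5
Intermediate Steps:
P = -8 (P = 2*(-4) = -8)
p(n) = -1 + n + 8/n (p(n) = n - (-8/n + n/n) = n - (-8/n + 1) = n - (1 - 8/n) = n + (-1 + 8/n) = -1 + n + 8/n)
(-6*81 + p(-11 + O))*(-412) = (-6*81 + (-1 + (-11 - 4) + 8/(-11 - 4)))*(-412) = (-486 + (-1 - 15 + 8/(-15)))*(-412) = (-486 + (-1 - 15 + 8*(-1/15)))*(-412) = (-486 + (-1 - 15 - 8/15))*(-412) = (-486 - 248/15)*(-412) = -7538/15*(-412) = 3105656/15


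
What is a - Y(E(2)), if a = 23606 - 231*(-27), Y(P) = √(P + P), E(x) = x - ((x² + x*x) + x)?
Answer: 29843 - 4*I ≈ 29843.0 - 4.0*I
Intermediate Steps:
E(x) = -2*x² (E(x) = x - ((x² + x²) + x) = x - (2*x² + x) = x - (x + 2*x²) = x + (-x - 2*x²) = -2*x²)
Y(P) = √2*√P (Y(P) = √(2*P) = √2*√P)
a = 29843 (a = 23606 + 6237 = 29843)
a - Y(E(2)) = 29843 - √2*√(-2*2²) = 29843 - √2*√(-2*4) = 29843 - √2*√(-8) = 29843 - √2*2*I*√2 = 29843 - 4*I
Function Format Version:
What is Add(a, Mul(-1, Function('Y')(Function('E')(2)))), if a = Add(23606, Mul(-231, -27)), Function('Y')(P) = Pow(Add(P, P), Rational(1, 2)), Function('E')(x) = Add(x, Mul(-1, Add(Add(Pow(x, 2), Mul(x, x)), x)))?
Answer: Add(29843, Mul(-4, I)) ≈ Add(29843., Mul(-4.0000, I))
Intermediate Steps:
Function('E')(x) = Mul(-2, Pow(x, 2)) (Function('E')(x) = Add(x, Mul(-1, Add(Add(Pow(x, 2), Pow(x, 2)), x))) = Add(x, Mul(-1, Add(Mul(2, Pow(x, 2)), x))) = Add(x, Mul(-1, Add(x, Mul(2, Pow(x, 2))))) = Add(x, Add(Mul(-1, x), Mul(-2, Pow(x, 2)))) = Mul(-2, Pow(x, 2)))
Function('Y')(P) = Mul(Pow(2, Rational(1, 2)), Pow(P, Rational(1, 2))) (Function('Y')(P) = Pow(Mul(2, P), Rational(1, 2)) = Mul(Pow(2, Rational(1, 2)), Pow(P, Rational(1, 2))))
a = 29843 (a = Add(23606, 6237) = 29843)
Add(a, Mul(-1, Function('Y')(Function('E')(2)))) = Add(29843, Mul(-1, Mul(Pow(2, Rational(1, 2)), Pow(Mul(-2, Pow(2, 2)), Rational(1, 2))))) = Add(29843, Mul(-1, Mul(Pow(2, Rational(1, 2)), Pow(Mul(-2, 4), Rational(1, 2))))) = Add(29843, Mul(-1, Mul(Pow(2, Rational(1, 2)), Pow(-8, Rational(1, 2))))) = Add(29843, Mul(-1, Mul(Pow(2, Rational(1, 2)), Mul(2, I, Pow(2, Rational(1, 2)))))) = Add(29843, Mul(-1, Mul(4, I))) = Add(29843, Mul(-4, I))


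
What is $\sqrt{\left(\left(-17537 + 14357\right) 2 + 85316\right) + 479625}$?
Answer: $\sqrt{558581} \approx 747.38$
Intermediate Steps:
$\sqrt{\left(\left(-17537 + 14357\right) 2 + 85316\right) + 479625} = \sqrt{\left(\left(-3180\right) 2 + 85316\right) + 479625} = \sqrt{\left(-6360 + 85316\right) + 479625} = \sqrt{78956 + 479625} = \sqrt{558581}$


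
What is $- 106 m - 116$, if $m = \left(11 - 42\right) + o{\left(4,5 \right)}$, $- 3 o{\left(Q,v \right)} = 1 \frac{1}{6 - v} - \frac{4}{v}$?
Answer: $\frac{47656}{15} \approx 3177.1$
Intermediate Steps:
$o{\left(Q,v \right)} = - \frac{1}{3 \left(6 - v\right)} + \frac{4}{3 v}$ ($o{\left(Q,v \right)} = - \frac{1 \frac{1}{6 - v} - \frac{4}{v}}{3} = - \frac{\frac{1}{6 - v} - \frac{4}{v}}{3} = - \frac{1}{3 \left(6 - v\right)} + \frac{4}{3 v}$)
$m = - \frac{466}{15}$ ($m = \left(11 - 42\right) + \frac{-24 + 5 \cdot 5}{3 \cdot 5 \left(-6 + 5\right)} = -31 + \frac{1}{3} \cdot \frac{1}{5} \frac{1}{-1} \left(-24 + 25\right) = -31 + \frac{1}{3} \cdot \frac{1}{5} \left(-1\right) 1 = -31 - \frac{1}{15} = - \frac{466}{15} \approx -31.067$)
$- 106 m - 116 = \left(-106\right) \left(- \frac{466}{15}\right) - 116 = \frac{49396}{15} - 116 = \frac{47656}{15}$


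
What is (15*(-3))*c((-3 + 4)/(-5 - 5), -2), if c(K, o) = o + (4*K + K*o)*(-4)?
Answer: 54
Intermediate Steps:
c(K, o) = o - 16*K - 4*K*o (c(K, o) = o + (-16*K - 4*K*o) = o - 16*K - 4*K*o)
(15*(-3))*c((-3 + 4)/(-5 - 5), -2) = (15*(-3))*(-2 - 16*(-3 + 4)/(-5 - 5) - 4*(-3 + 4)/(-5 - 5)*(-2)) = -45*(-2 - 16/(-10) - 4*1/(-10)*(-2)) = -45*(-2 - 16*(-1)/10 - 4*1*(-⅒)*(-2)) = -45*(-2 - 16*(-⅒) - 4*(-⅒)*(-2)) = -45*(-2 + 8/5 - ⅘) = -45*(-6/5) = 54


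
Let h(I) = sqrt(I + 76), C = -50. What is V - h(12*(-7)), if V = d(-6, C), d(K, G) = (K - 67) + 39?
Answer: -34 - 2*I*sqrt(2) ≈ -34.0 - 2.8284*I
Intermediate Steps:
h(I) = sqrt(76 + I)
d(K, G) = -28 + K (d(K, G) = (-67 + K) + 39 = -28 + K)
V = -34 (V = -28 - 6 = -34)
V - h(12*(-7)) = -34 - sqrt(76 + 12*(-7)) = -34 - sqrt(76 - 84) = -34 - sqrt(-8) = -34 - 2*I*sqrt(2)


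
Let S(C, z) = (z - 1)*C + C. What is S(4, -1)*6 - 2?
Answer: -26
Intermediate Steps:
S(C, z) = C + C*(-1 + z) (S(C, z) = (-1 + z)*C + C = C*(-1 + z) + C = C + C*(-1 + z))
S(4, -1)*6 - 2 = (4*(-1))*6 - 2 = -4*6 - 2 = -24 - 2 = -26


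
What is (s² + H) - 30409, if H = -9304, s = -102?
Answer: -29309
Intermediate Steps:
(s² + H) - 30409 = ((-102)² - 9304) - 30409 = (10404 - 9304) - 30409 = 1100 - 30409 = -29309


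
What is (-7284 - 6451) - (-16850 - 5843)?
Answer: 8958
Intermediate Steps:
(-7284 - 6451) - (-16850 - 5843) = -13735 - 1*(-22693) = -13735 + 22693 = 8958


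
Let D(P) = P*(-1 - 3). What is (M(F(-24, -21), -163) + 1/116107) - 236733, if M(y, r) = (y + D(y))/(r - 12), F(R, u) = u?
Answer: -687160005713/2902675 ≈ -2.3673e+5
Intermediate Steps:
D(P) = -4*P (D(P) = P*(-4) = -4*P)
M(y, r) = -3*y/(-12 + r) (M(y, r) = (y - 4*y)/(r - 12) = (-3*y)/(-12 + r) = -3*y/(-12 + r))
(M(F(-24, -21), -163) + 1/116107) - 236733 = (-3*(-21)/(-12 - 163) + 1/116107) - 236733 = (-3*(-21)/(-175) + 1/116107) - 236733 = (-3*(-21)*(-1/175) + 1/116107) - 236733 = (-9/25 + 1/116107) - 236733 = -1044938/2902675 - 236733 = -687160005713/2902675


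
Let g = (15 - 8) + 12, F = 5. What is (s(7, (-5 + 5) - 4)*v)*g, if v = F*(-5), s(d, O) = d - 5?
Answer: -950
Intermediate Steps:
s(d, O) = -5 + d
v = -25 (v = 5*(-5) = -25)
g = 19 (g = 7 + 12 = 19)
(s(7, (-5 + 5) - 4)*v)*g = ((-5 + 7)*(-25))*19 = (2*(-25))*19 = -50*19 = -950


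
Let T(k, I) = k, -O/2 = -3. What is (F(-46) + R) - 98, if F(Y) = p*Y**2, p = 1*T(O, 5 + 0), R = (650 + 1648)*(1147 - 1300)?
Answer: -338996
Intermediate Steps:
O = 6 (O = -2*(-3) = 6)
R = -351594 (R = 2298*(-153) = -351594)
p = 6 (p = 1*6 = 6)
F(Y) = 6*Y**2
(F(-46) + R) - 98 = (6*(-46)**2 - 351594) - 98 = (6*2116 - 351594) - 98 = (12696 - 351594) - 98 = -338898 - 98 = -338996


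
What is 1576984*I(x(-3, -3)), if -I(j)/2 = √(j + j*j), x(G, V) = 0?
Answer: 0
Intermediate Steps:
I(j) = -2*√(j + j²) (I(j) = -2*√(j + j*j) = -2*√(j + j²))
1576984*I(x(-3, -3)) = 1576984*(-2*√(0*(1 + 0))) = 1576984*(-2*√(0*1)) = 1576984*(-2*√0) = 1576984*(-2*0) = 1576984*0 = 0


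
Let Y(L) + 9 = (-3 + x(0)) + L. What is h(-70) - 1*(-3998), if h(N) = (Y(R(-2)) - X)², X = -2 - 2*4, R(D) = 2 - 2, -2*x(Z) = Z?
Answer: 4002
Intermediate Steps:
x(Z) = -Z/2
R(D) = 0
Y(L) = -12 + L (Y(L) = -9 + ((-3 - ½*0) + L) = -9 + ((-3 + 0) + L) = -9 + (-3 + L) = -12 + L)
X = -10 (X = -2 - 8 = -10)
h(N) = 4 (h(N) = ((-12 + 0) - 1*(-10))² = (-12 + 10)² = (-2)² = 4)
h(-70) - 1*(-3998) = 4 - 1*(-3998) = 4 + 3998 = 4002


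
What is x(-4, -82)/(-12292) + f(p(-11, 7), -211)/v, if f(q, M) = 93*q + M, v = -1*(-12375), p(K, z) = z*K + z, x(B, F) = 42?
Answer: -539833/987750 ≈ -0.54653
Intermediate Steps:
p(K, z) = z + K*z (p(K, z) = K*z + z = z + K*z)
v = 12375
f(q, M) = M + 93*q
x(-4, -82)/(-12292) + f(p(-11, 7), -211)/v = 42/(-12292) + (-211 + 93*(7*(1 - 11)))/12375 = 42*(-1/12292) + (-211 + 93*(7*(-10)))*(1/12375) = -3/878 + (-211 + 93*(-70))*(1/12375) = -3/878 + (-211 - 6510)*(1/12375) = -3/878 - 6721*1/12375 = -3/878 - 611/1125 = -539833/987750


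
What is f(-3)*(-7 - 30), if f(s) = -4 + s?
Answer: 259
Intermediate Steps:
f(-3)*(-7 - 30) = (-4 - 3)*(-7 - 30) = -7*(-37) = 259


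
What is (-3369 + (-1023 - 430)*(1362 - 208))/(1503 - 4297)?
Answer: 1680131/2794 ≈ 601.33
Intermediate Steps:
(-3369 + (-1023 - 430)*(1362 - 208))/(1503 - 4297) = (-3369 - 1453*1154)/(-2794) = (-3369 - 1676762)*(-1/2794) = -1680131*(-1/2794) = 1680131/2794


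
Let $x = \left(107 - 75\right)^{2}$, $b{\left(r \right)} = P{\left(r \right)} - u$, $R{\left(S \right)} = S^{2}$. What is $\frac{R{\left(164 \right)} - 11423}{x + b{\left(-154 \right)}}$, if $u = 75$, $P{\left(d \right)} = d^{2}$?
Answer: $\frac{15473}{24665} \approx 0.62733$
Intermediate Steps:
$b{\left(r \right)} = -75 + r^{2}$ ($b{\left(r \right)} = r^{2} - 75 = -75 + r^{2}$)
$x = 1024$ ($x = 32^{2} = 1024$)
$\frac{R{\left(164 \right)} - 11423}{x + b{\left(-154 \right)}} = \frac{164^{2} - 11423}{1024 - \left(75 - \left(-154\right)^{2}\right)} = \frac{26896 - 11423}{1024 + \left(-75 + 23716\right)} = \frac{15473}{1024 + 23641} = \frac{15473}{24665}$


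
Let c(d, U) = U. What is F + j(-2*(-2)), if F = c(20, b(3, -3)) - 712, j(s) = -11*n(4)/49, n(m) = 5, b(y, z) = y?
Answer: -34796/49 ≈ -710.12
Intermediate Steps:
j(s) = -55/49 (j(s) = -11*5/49 = -55*1/49 = -55/49)
F = -709 (F = 3 - 712 = -709)
F + j(-2*(-2)) = -709 - 55/49 = -34796/49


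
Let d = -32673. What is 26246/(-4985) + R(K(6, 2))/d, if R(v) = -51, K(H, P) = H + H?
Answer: -285760441/54291635 ≈ -5.2634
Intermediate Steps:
K(H, P) = 2*H
26246/(-4985) + R(K(6, 2))/d = 26246/(-4985) - 51/(-32673) = 26246*(-1/4985) - 51*(-1/32673) = -26246/4985 + 17/10891 = -285760441/54291635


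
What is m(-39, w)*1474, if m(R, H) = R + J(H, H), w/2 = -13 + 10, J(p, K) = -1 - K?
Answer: -50116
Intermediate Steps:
w = -6 (w = 2*(-13 + 10) = 2*(-3) = -6)
m(R, H) = -1 + R - H (m(R, H) = R + (-1 - H) = -1 + R - H)
m(-39, w)*1474 = (-1 - 39 - 1*(-6))*1474 = (-1 - 39 + 6)*1474 = -34*1474 = -50116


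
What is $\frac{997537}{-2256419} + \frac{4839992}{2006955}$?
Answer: $\frac{8919038038813}{4528531394145} \approx 1.9695$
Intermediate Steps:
$\frac{997537}{-2256419} + \frac{4839992}{2006955} = 997537 \left(- \frac{1}{2256419}\right) + 4839992 \cdot \frac{1}{2006955} = - \frac{997537}{2256419} + \frac{4839992}{2006955} = \frac{8919038038813}{4528531394145}$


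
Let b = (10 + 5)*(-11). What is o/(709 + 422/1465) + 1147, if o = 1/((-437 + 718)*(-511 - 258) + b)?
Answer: 257743568817701/224711045178 ≈ 1147.0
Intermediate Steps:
b = -165 (b = 15*(-11) = -165)
o = -1/216254 (o = 1/((-437 + 718)*(-511 - 258) - 165) = 1/(281*(-769) - 165) = 1/(-216089 - 165) = 1/(-216254) = -1/216254 ≈ -4.6242e-6)
o/(709 + 422/1465) + 1147 = -1/216254/(709 + 422/1465) + 1147 = -1/216254/(1039107/1465) + 1147 = (1465/1039107)*(-1/216254) + 1147 = -1465/224711045178 + 1147 = 257743568817701/224711045178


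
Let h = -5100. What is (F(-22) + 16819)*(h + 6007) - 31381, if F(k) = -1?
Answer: 15222545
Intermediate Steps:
(F(-22) + 16819)*(h + 6007) - 31381 = (-1 + 16819)*(-5100 + 6007) - 31381 = 16818*907 - 31381 = 15253926 - 31381 = 15222545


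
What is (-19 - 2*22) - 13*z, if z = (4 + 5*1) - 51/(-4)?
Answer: -1383/4 ≈ -345.75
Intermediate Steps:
z = 87/4 (z = (4 + 5) - 51*(-¼) = 9 + 51/4 = 87/4 ≈ 21.750)
(-19 - 2*22) - 13*z = (-19 - 2*22) - 13*87/4 = (-19 - 44) - 1*1131/4 = -63 - 1131/4 = -1383/4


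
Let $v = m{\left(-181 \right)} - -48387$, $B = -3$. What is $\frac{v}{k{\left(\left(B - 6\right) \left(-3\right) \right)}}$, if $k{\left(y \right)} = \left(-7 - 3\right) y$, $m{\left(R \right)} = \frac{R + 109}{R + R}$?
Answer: $- \frac{2919361}{16290} \approx -179.21$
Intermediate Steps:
$m{\left(R \right)} = \frac{109 + R}{2 R}$
$k{\left(y \right)} = - 10 y$
$v = \frac{8758083}{181}$ ($v = \frac{109 - 181}{2 \left(-181\right)} - -48387 = \frac{1}{2} \left(- \frac{1}{181}\right) \left(-72\right) + 48387 = \frac{36}{181} + 48387 = \frac{8758083}{181} \approx 48387.0$)
$\frac{v}{k{\left(\left(B - 6\right) \left(-3\right) \right)}} = \frac{8758083}{181 \left(- 10 \left(-3 - 6\right) \left(-3\right)\right)} = \frac{8758083}{181 \left(- 10 \left(\left(-9\right) \left(-3\right)\right)\right)} = \frac{8758083}{181 \left(\left(-10\right) 27\right)} = \frac{8758083}{181 \left(-270\right)} = \frac{8758083}{181} \left(- \frac{1}{270}\right) = - \frac{2919361}{16290}$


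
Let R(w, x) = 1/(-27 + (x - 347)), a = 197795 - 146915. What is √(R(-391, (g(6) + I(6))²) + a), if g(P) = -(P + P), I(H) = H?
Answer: √34394878/26 ≈ 225.57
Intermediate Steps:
g(P) = -2*P
a = 50880
R(w, x) = 1/(-374 + x) (R(w, x) = 1/(-27 + (-347 + x)) = 1/(-374 + x))
√(R(-391, (g(6) + I(6))²) + a) = √(1/(-374 + (-2*6 + 6)²) + 50880) = √(1/(-374 + (-12 + 6)²) + 50880) = √(1/(-374 + (-6)²) + 50880) = √(1/(-374 + 36) + 50880) = √(1/(-338) + 50880) = √(-1/338 + 50880) = √(17197439/338) = √34394878/26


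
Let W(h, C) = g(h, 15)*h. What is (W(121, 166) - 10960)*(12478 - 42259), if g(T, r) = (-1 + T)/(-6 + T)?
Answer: 7420710456/23 ≈ 3.2264e+8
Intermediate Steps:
g(T, r) = (-1 + T)/(-6 + T)
W(h, C) = h*(-1 + h)/(-6 + h) (W(h, C) = ((-1 + h)/(-6 + h))*h = h*(-1 + h)/(-6 + h))
(W(121, 166) - 10960)*(12478 - 42259) = (121*(-1 + 121)/(-6 + 121) - 10960)*(12478 - 42259) = (121*120/115 - 10960)*(-29781) = (121*(1/115)*120 - 10960)*(-29781) = (2904/23 - 10960)*(-29781) = -249176/23*(-29781) = 7420710456/23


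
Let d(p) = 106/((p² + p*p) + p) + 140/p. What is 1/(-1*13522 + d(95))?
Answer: -18145/245329844 ≈ -7.3962e-5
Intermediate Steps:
d(p) = 106/(p + 2*p²) + 140/p (d(p) = 106/((p² + p²) + p) + 140/p = 106/(2*p² + p) + 140/p = 106/(p + 2*p²) + 140/p)
1/(-1*13522 + d(95)) = 1/(-1*13522 + 2*(123 + 140*95)/(95*(1 + 2*95))) = 1/(-13522 + 2*(1/95)*(123 + 13300)/(1 + 190)) = 1/(-13522 + 2*(1/95)*13423/191) = 1/(-13522 + 2*(1/95)*(1/191)*13423) = 1/(-13522 + 26846/18145) = 1/(-245329844/18145) = -18145/245329844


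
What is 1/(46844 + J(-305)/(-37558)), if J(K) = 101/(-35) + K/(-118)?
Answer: 155114540/7266185513003 ≈ 2.1347e-5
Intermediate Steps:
J(K) = -101/35 - K/118 (J(K) = 101*(-1/35) + K*(-1/118) = -101/35 - K/118)
1/(46844 + J(-305)/(-37558)) = 1/(46844 + (-101/35 - 1/118*(-305))/(-37558)) = 1/(46844 + (-101/35 + 305/118)*(-1/37558)) = 1/(46844 - 1243/4130*(-1/37558)) = 1/(46844 + 1243/155114540) = 1/(7266185513003/155114540) = 155114540/7266185513003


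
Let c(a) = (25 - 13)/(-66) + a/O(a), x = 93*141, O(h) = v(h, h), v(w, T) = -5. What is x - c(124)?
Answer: 722589/55 ≈ 13138.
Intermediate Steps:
O(h) = -5
x = 13113
c(a) = -2/11 - a/5 (c(a) = (25 - 13)/(-66) + a/(-5) = 12*(-1/66) + a*(-⅕) = -2/11 - a/5)
x - c(124) = 13113 - (-2/11 - ⅕*124) = 13113 - (-2/11 - 124/5) = 13113 - 1*(-1374/55) = 13113 + 1374/55 = 722589/55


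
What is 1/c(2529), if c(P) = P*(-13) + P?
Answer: -1/30348 ≈ -3.2951e-5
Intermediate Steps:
c(P) = -12*P (c(P) = -13*P + P = -12*P)
1/c(2529) = 1/(-12*2529) = 1/(-30348) = -1/30348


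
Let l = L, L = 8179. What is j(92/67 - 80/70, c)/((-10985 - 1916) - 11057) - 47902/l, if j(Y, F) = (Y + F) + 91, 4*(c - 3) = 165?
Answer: -2155044136435/367606856232 ≈ -5.8624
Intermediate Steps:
c = 177/4 (c = 3 + (¼)*165 = 3 + 165/4 = 177/4 ≈ 44.250)
j(Y, F) = 91 + F + Y (j(Y, F) = (F + Y) + 91 = 91 + F + Y)
l = 8179
j(92/67 - 80/70, c)/((-10985 - 1916) - 11057) - 47902/l = (91 + 177/4 + (92/67 - 80/70))/((-10985 - 1916) - 11057) - 47902/8179 = (91 + 177/4 + (92*(1/67) - 80*1/70))/(-12901 - 11057) - 47902*1/8179 = (91 + 177/4 + (92/67 - 8/7))/(-23958) - 47902/8179 = (91 + 177/4 + 108/469)*(-1/23958) - 47902/8179 = (254161/1876)*(-1/23958) - 47902/8179 = -254161/44945208 - 47902/8179 = -2155044136435/367606856232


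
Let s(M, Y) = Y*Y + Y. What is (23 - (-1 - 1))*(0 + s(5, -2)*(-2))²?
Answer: 400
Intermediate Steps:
s(M, Y) = Y + Y² (s(M, Y) = Y² + Y = Y + Y²)
(23 - (-1 - 1))*(0 + s(5, -2)*(-2))² = (23 - (-1 - 1))*(0 - 2*(1 - 2)*(-2))² = (23 - 1*(-2))*(0 - 2*(-1)*(-2))² = (23 + 2)*(0 + 2*(-2))² = 25*(0 - 4)² = 25*(-4)² = 25*16 = 400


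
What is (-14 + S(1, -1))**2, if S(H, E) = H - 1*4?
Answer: 289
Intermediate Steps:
S(H, E) = -4 + H (S(H, E) = H - 4 = -4 + H)
(-14 + S(1, -1))**2 = (-14 + (-4 + 1))**2 = (-14 - 3)**2 = (-17)**2 = 289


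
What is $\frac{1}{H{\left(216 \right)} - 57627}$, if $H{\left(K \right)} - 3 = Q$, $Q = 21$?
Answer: $- \frac{1}{57603} \approx -1.736 \cdot 10^{-5}$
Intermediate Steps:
$H{\left(K \right)} = 24$ ($H{\left(K \right)} = 3 + 21 = 24$)
$\frac{1}{H{\left(216 \right)} - 57627} = \frac{1}{24 - 57627} = \frac{1}{-57603} = - \frac{1}{57603}$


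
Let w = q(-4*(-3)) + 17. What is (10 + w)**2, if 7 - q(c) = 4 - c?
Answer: 1764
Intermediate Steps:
q(c) = 3 + c (q(c) = 7 - (4 - c) = 7 + (-4 + c) = 3 + c)
w = 32 (w = (3 - 4*(-3)) + 17 = (3 + 12) + 17 = 15 + 17 = 32)
(10 + w)**2 = (10 + 32)**2 = 42**2 = 1764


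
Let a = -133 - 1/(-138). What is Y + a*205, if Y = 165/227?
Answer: -854034085/31326 ≈ -27263.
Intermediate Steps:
a = -18353/138 (a = -133 - 1*(-1/138) = -133 + 1/138 = -18353/138 ≈ -132.99)
Y = 165/227 (Y = 165*(1/227) = 165/227 ≈ 0.72687)
Y + a*205 = 165/227 - 18353/138*205 = 165/227 - 3762365/138 = -854034085/31326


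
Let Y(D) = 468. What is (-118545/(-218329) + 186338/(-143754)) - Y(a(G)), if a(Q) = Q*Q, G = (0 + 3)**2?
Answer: -387161417320/825938607 ≈ -468.75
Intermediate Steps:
G = 9 (G = 3**2 = 9)
a(Q) = Q**2
(-118545/(-218329) + 186338/(-143754)) - Y(a(G)) = (-118545/(-218329) + 186338/(-143754)) - 1*468 = (-118545*(-1/218329) + 186338*(-1/143754)) - 468 = (118545/218329 - 93169/71877) - 468 = -622149244/825938607 - 468 = -387161417320/825938607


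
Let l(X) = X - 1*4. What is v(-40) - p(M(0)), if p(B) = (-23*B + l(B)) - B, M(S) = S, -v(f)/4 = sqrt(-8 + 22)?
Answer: 4 - 4*sqrt(14) ≈ -10.967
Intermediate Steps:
l(X) = -4 + X (l(X) = X - 4 = -4 + X)
v(f) = -4*sqrt(14) (v(f) = -4*sqrt(-8 + 22) = -4*sqrt(14))
p(B) = -4 - 23*B (p(B) = (-23*B + (-4 + B)) - B = (-4 - 22*B) - B = -4 - 23*B)
v(-40) - p(M(0)) = -4*sqrt(14) - (-4 - 23*0) = -4*sqrt(14) - (-4 + 0) = -4*sqrt(14) - 1*(-4) = -4*sqrt(14) + 4 = 4 - 4*sqrt(14)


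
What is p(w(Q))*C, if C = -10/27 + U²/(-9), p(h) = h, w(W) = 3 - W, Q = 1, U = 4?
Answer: -116/27 ≈ -4.2963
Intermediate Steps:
C = -58/27 (C = -10/27 + 4²/(-9) = -10*1/27 + 16*(-⅑) = -10/27 - 16/9 = -58/27 ≈ -2.1481)
p(w(Q))*C = (3 - 1*1)*(-58/27) = (3 - 1)*(-58/27) = 2*(-58/27) = -116/27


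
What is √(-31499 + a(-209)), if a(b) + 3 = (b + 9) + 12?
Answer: I*√31690 ≈ 178.02*I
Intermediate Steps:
a(b) = 18 + b (a(b) = -3 + ((b + 9) + 12) = -3 + ((9 + b) + 12) = -3 + (21 + b) = 18 + b)
√(-31499 + a(-209)) = √(-31499 + (18 - 209)) = √(-31499 - 191) = √(-31690) = I*√31690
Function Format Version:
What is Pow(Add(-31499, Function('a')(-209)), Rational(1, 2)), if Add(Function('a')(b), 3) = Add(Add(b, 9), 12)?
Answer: Mul(I, Pow(31690, Rational(1, 2))) ≈ Mul(178.02, I)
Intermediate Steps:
Function('a')(b) = Add(18, b) (Function('a')(b) = Add(-3, Add(Add(b, 9), 12)) = Add(-3, Add(Add(9, b), 12)) = Add(-3, Add(21, b)) = Add(18, b))
Pow(Add(-31499, Function('a')(-209)), Rational(1, 2)) = Pow(Add(-31499, Add(18, -209)), Rational(1, 2)) = Pow(Add(-31499, -191), Rational(1, 2)) = Pow(-31690, Rational(1, 2)) = Mul(I, Pow(31690, Rational(1, 2)))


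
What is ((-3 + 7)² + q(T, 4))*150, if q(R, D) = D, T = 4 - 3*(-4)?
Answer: 3000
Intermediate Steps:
T = 16 (T = 4 + 12 = 16)
((-3 + 7)² + q(T, 4))*150 = ((-3 + 7)² + 4)*150 = (4² + 4)*150 = (16 + 4)*150 = 20*150 = 3000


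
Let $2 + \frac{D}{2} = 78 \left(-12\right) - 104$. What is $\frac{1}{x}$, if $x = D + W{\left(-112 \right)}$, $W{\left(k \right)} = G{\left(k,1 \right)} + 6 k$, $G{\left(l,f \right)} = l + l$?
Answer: $- \frac{1}{2980} \approx -0.00033557$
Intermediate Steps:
$G{\left(l,f \right)} = 2 l$
$D = -2084$ ($D = -4 + 2 \left(78 \left(-12\right) - 104\right) = -4 + 2 \left(-936 - 104\right) = -4 + 2 \left(-1040\right) = -4 - 2080 = -2084$)
$W{\left(k \right)} = 8 k$ ($W{\left(k \right)} = 2 k + 6 k = 8 k$)
$x = -2980$ ($x = -2084 + 8 \left(-112\right) = -2084 - 896 = -2980$)
$\frac{1}{x} = \frac{1}{-2980} = - \frac{1}{2980}$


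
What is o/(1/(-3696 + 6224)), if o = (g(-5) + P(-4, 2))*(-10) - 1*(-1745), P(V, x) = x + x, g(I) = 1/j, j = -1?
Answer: 4335520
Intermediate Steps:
g(I) = -1 (g(I) = 1/(-1) = 1*(-1) = -1)
P(V, x) = 2*x
o = 1715 (o = (-1 + 2*2)*(-10) - 1*(-1745) = (-1 + 4)*(-10) + 1745 = 3*(-10) + 1745 = -30 + 1745 = 1715)
o/(1/(-3696 + 6224)) = 1715/(1/(-3696 + 6224)) = 1715/(1/2528) = 1715*2528 = 4335520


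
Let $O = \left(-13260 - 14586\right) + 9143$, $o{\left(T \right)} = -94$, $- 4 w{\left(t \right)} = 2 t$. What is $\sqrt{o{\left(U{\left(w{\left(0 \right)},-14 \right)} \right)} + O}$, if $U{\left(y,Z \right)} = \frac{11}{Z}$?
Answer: $i \sqrt{18797} \approx 137.1 i$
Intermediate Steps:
$w{\left(t \right)} = - \frac{t}{2}$ ($w{\left(t \right)} = - \frac{2 t}{4} = - \frac{t}{2}$)
$O = -18703$ ($O = -27846 + 9143 = -18703$)
$\sqrt{o{\left(U{\left(w{\left(0 \right)},-14 \right)} \right)} + O} = \sqrt{-94 - 18703} = \sqrt{-18797} = i \sqrt{18797}$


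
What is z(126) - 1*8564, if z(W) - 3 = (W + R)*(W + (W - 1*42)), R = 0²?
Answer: 17899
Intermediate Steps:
R = 0
z(W) = 3 + W*(-42 + 2*W) (z(W) = 3 + (W + 0)*(W + (W - 1*42)) = 3 + W*(W + (W - 42)) = 3 + W*(W + (-42 + W)) = 3 + W*(-42 + 2*W))
z(126) - 1*8564 = (3 - 42*126 + 2*126²) - 1*8564 = (3 - 5292 + 2*15876) - 8564 = (3 - 5292 + 31752) - 8564 = 26463 - 8564 = 17899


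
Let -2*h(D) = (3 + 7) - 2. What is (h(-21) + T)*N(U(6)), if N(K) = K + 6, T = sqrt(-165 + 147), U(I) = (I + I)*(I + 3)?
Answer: -456 + 342*I*sqrt(2) ≈ -456.0 + 483.66*I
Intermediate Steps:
h(D) = -4 (h(D) = -((3 + 7) - 2)/2 = -(10 - 2)/2 = -1/2*8 = -4)
U(I) = 2*I*(3 + I) (U(I) = (2*I)*(3 + I) = 2*I*(3 + I))
T = 3*I*sqrt(2) (T = sqrt(-18) = 3*I*sqrt(2) ≈ 4.2426*I)
N(K) = 6 + K
(h(-21) + T)*N(U(6)) = (-4 + 3*I*sqrt(2))*(6 + 2*6*(3 + 6)) = (-4 + 3*I*sqrt(2))*(6 + 2*6*9) = (-4 + 3*I*sqrt(2))*(6 + 108) = (-4 + 3*I*sqrt(2))*114 = -456 + 342*I*sqrt(2)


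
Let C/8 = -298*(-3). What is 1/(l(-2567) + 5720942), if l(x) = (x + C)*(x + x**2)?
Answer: 1/30206758312 ≈ 3.3105e-11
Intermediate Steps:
C = 7152 (C = 8*(-298*(-3)) = 8*894 = 7152)
l(x) = (7152 + x)*(x + x**2) (l(x) = (x + 7152)*(x + x**2) = (7152 + x)*(x + x**2))
1/(l(-2567) + 5720942) = 1/(-2567*(7152 + (-2567)**2 + 7153*(-2567)) + 5720942) = 1/(-2567*(7152 + 6589489 - 18361751) + 5720942) = 1/(-2567*(-11765110) + 5720942) = 1/(30201037370 + 5720942) = 1/30206758312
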